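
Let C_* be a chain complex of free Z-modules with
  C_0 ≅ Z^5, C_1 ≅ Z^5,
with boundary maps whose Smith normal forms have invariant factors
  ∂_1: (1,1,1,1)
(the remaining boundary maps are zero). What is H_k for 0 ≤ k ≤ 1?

H_0: b_0 = 5 − 0 − 4 = 1; torsion from ∂_1 factors > 1: none. So H_0 = Z.
H_1: b_1 = 5 − 4 − 0 = 1; torsion from ∂_2 factors > 1: none. So H_1 = Z.

H_0 = Z,  H_1 = Z.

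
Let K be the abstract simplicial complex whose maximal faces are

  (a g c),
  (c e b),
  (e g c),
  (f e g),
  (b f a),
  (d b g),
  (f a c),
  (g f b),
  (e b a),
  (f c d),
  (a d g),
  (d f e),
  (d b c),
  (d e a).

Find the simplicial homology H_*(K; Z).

H_0 = Z,  H_1 = Z^2,  H_2 = Z.

Take the total order a < b < c < d < e < f < g on the vertex set. Then K (dimension 2) consists of the simplices:

  0-simplices (7): a, b, c, d, e, f, g
  1-simplices (21): ab, ac, ad, ae, af, ag, bc, bd, be, bf, bg, cd, ce, cf, cg, de, df, dg, ef, eg, fg
  2-simplices (14): abe, abf, acf, acg, ade, adg, bcd, bce, bdg, bfg, cdf, ceg, def, efg

giving chain groups C_0 ≅ Z^7, C_1 ≅ Z^21, C_2 ≅ Z^14.

The boundary map ∂_1: C_1 → C_0 maps an edge to its endpoints' difference, ∂[p,q] = q − p. For instance
  ∂ce = e − c.
The resulting 7×21 matrix has rank 6, and its Smith normal form has invariant factors (1,1,1,1,1,1).

Boundary ∂_2: C_2 → C_1 maps a triangle to the signed sum of its edges. For instance
  ∂bdg = dg − bg + bd,
  ∂ceg = eg − cg + ce.
The resulting 21×14 matrix has rank 13, and its Smith normal form has invariant factors (1,1,1,1,1,1,1,1,1,1,1,1,1).

Computing H_k = (kernel of ∂_k) / (image of ∂_{k+1}):

  H_0: rank C_0 − rank ∂_1 = 7 − 6 = 1, and the invariant factors of ∂_1 are all 1, so H_0 = Z.
  H_1: rank ker ∂_1 − rank ∂_2 = (21 − 6) − 13 = 2, and the invariant factors of ∂_2 are all 1, so H_1 = Z^2.
  H_2: rank ker ∂_2 − rank ∂_3 = (14 − 13) − 0 = 1, and there is no ∂_3, so H_2 = Z.

(K is a triangulation of the torus T^2.)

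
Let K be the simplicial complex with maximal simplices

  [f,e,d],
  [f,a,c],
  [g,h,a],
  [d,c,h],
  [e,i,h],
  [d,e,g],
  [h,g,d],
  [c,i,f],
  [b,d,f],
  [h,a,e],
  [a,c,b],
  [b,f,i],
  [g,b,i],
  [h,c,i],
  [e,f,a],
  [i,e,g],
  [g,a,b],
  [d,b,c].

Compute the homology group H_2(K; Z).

H_2 ≅ 0.

Take the total order a < b < c < d < e < f < g < h < i on the vertex set. Then K (dimension 2) consists of the simplices:

  0-simplices (9): a, b, c, d, e, f, g, h, i
  1-simplices (27): ab, ac, ae, af, ag, ah, bc, bd, bf, bg, bi, cd, cf, ch, ci, de, df, dg, dh, ef, eg, eh, ei, fi, gh, gi, hi
  2-simplices (18): abc, abg, acf, aef, aeh, agh, bcd, bdf, bfi, bgi, cdh, cfi, chi, def, deg, dgh, egi, ehi

giving chain groups C_0 ≅ Z^9, C_1 ≅ Z^27, C_2 ≅ Z^18.

Boundary ∂_1: C_1 → C_0 is given by ∂[p,q] = [q] − [p]. For instance
  ∂hi = i − h.
The resulting 9×27 matrix has rank 8, and its Smith normal form has invariant factors (1,1,1,1,1,1,1,1).

Boundary ∂_2: C_2 → C_1 acts by ∂[p,q,r] = [q,r] − [p,r] + [p,q]. For instance
  ∂abc = bc − ac + ab,
  ∂bcd = cd − bd + bc.
As a 27×18 matrix over Z this has rank 18, with invariant factors (1,1,1,1,1,1,1,1,1,1,1,1,1,1,1,1,1,2).

Reading off H_k = ker ∂_k / im ∂_{k+1}:

  H_2: rank ker ∂_2 − rank ∂_3 = (18 − 18) − 0 = 0, and there is no ∂_3, so H_2 = 0.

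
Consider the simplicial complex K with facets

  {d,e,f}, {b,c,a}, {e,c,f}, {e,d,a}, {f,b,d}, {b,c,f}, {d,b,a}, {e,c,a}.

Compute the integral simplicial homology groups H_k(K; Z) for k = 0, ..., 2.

K has 6 vertices, 12 edges, 8 triangles.
rank ∂_0 = 0, rank ∂_1 = 5 ⇒ b_0 = 6 − 0 − 5 = 1; all invariant factors of ∂_1 are 1 so no torsion. So H_0 ≅ Z.
rank ∂_1 = 5, rank ∂_2 = 7 ⇒ b_1 = 12 − 5 − 7 = 0; all invariant factors of ∂_2 are 1 so no torsion. So H_1 ≅ 0.
rank ∂_2 = 7, rank ∂_3 = 0 ⇒ b_2 = 8 − 7 − 0 = 1. So H_2 ≅ Z.

H_0 = Z,  H_1 = 0,  H_2 = Z.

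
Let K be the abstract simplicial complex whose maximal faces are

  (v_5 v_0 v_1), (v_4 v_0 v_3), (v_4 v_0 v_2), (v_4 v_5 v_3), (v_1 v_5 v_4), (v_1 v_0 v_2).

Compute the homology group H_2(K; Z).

H_2 = 0.

Take the total order v_0 < v_1 < v_2 < v_3 < v_4 < v_5 on the vertex set. Then K (dimension 2) consists of the simplices:

  0-simplices (6): [v_0], [v_1], [v_2], [v_3], [v_4], [v_5]
  1-simplices (12): [v_0,v_1], [v_0,v_2], [v_0,v_3], [v_0,v_4], [v_0,v_5], [v_1,v_2], [v_1,v_4], [v_1,v_5], [v_2,v_4], [v_3,v_4], [v_3,v_5], [v_4,v_5]
  2-simplices (6): [v_0,v_1,v_2], [v_0,v_1,v_5], [v_0,v_2,v_4], [v_0,v_3,v_4], [v_1,v_4,v_5], [v_3,v_4,v_5]

so the chain groups are C_0 ≅ Z^6, C_1 ≅ Z^12, C_2 ≅ Z^6.

The boundary map ∂_1: C_1 → C_0 is given by ∂[p,q] = [q] − [p]. For instance
  ∂[v_0,v_3] = [v_3] − [v_0].
The 6×12 boundary matrix has rank 5 and Smith normal form diag(1,1,1,1,1).

Boundary ∂_2: C_2 → C_1 maps a triangle to the signed sum of its edges. For instance
  ∂[v_0,v_2,v_4] = [v_2,v_4] − [v_0,v_4] + [v_0,v_2],
  ∂[v_0,v_1,v_5] = [v_1,v_5] − [v_0,v_5] + [v_0,v_1].
This gives a 12×6 integer matrix of rank 6; reducing to Smith normal form yields diagonal entries (1,1,1,1,1,1).

Now H_k = ker ∂_k / im ∂_{k+1}, so:

  H_2: rank ker ∂_2 − rank ∂_3 = (6 − 6) − 0 = 0, and there is no ∂_3, so H_2 = 0.

(K is a triangulation of the cylinder S^1 x I.)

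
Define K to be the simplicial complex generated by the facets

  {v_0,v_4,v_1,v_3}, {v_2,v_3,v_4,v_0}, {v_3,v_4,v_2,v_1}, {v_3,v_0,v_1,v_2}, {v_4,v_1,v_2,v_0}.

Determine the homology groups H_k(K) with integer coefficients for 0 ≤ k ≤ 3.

Fix the vertex order v_0 < v_1 < v_2 < v_3 < v_4 and write every simplex with vertices in increasing order. Then dim K = 3 and the simplices of K are:

  0-simplices (5): [v_0], [v_1], [v_2], [v_3], [v_4]
  1-simplices (10): [v_0,v_1], [v_0,v_2], [v_0,v_3], [v_0,v_4], [v_1,v_2], [v_1,v_3], [v_1,v_4], [v_2,v_3], [v_2,v_4], [v_3,v_4]
  2-simplices (10): [v_0,v_1,v_2], [v_0,v_1,v_3], [v_0,v_1,v_4], [v_0,v_2,v_3], [v_0,v_2,v_4], [v_0,v_3,v_4], [v_1,v_2,v_3], [v_1,v_2,v_4], [v_1,v_3,v_4], [v_2,v_3,v_4]
  3-simplices (5): [v_0,v_1,v_2,v_3], [v_0,v_1,v_2,v_4], [v_0,v_1,v_3,v_4], [v_0,v_2,v_3,v_4], [v_1,v_2,v_3,v_4]

so the chain groups are C_0 ≅ Z^5, C_1 ≅ Z^10, C_2 ≅ Z^10, C_3 ≅ Z^5.

Boundary ∂_1: C_1 → C_0 sends each edge [p,q] (with p < q) to q − p.
The 5×10 boundary matrix has rank 4 and Smith normal form diag(1,1,1,1).

∂_2: C_2 → C_1 acts by ∂[p,q,r] = [q,r] − [p,r] + [p,q]. For instance
  ∂[v_0,v_2,v_3] = [v_2,v_3] − [v_0,v_3] + [v_0,v_2],
  ∂[v_1,v_3,v_4] = [v_3,v_4] − [v_1,v_4] + [v_1,v_3].
This gives a 10×10 integer matrix of rank 6; reducing to Smith normal form yields diagonal entries (1,1,1,1,1,1).

The boundary map ∂_3: C_3 → C_2 sends each 3-simplex σ to the alternating sum Σ_i (−1)^i (σ with its i-th vertex removed). For instance
  ∂[v_0,v_2,v_3,v_4] = [v_2,v_3,v_4] − [v_0,v_3,v_4] + [v_0,v_2,v_4] − [v_0,v_2,v_3],
  ∂[v_0,v_1,v_2,v_4] = [v_1,v_2,v_4] − [v_0,v_2,v_4] + [v_0,v_1,v_4] − [v_0,v_1,v_2].
This gives a 10×5 integer matrix of rank 4; reducing to Smith normal form yields diagonal entries (1,1,1,1).

Computing H_k = (kernel of ∂_k) / (image of ∂_{k+1}):

  H_0: rank C_0 − rank ∂_1 = 5 − 4 = 1, and the invariant factors of ∂_1 are all 1, so H_0 = Z.
  H_1: rank ker ∂_1 − rank ∂_2 = (10 − 4) − 6 = 0, and the invariant factors of ∂_2 are all 1, so H_1 = 0.
  H_2: rank ker ∂_2 − rank ∂_3 = (10 − 6) − 4 = 0, and the invariant factors of ∂_3 are all 1, so H_2 = 0.
  H_3: rank ker ∂_3 − rank ∂_4 = (5 − 4) − 0 = 1, and there is no ∂_4, so H_3 = Z.

As a check, the Euler characteristic is 5 − 10 + 10 − 5 = 0, which agrees with 1 − 0 + 0 − 1 = 0.

H_0 ≅ Z,  H_1 = 0,  H_2 = 0,  H_3 ≅ Z.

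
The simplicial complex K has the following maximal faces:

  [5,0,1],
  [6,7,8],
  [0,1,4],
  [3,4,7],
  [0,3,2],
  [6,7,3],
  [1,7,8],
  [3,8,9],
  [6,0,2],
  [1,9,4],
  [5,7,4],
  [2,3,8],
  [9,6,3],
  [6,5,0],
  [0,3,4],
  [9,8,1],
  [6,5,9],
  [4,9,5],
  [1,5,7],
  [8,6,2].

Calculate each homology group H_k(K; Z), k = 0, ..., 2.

H_0 ≅ Z,  H_1 ≅ Z ⊕ Z/2,  H_2 = 0.

Fix the vertex order 0 < 1 < 2 < 3 < 4 < 5 < 6 < 7 < 8 < 9 and write every simplex with vertices in increasing order. Then dim K = 2 and the simplices of K are:

  0-simplices (10): [0], [1], [2], [3], [4], [5], [6], [7], [8], [9]
  1-simplices (30): (30 of them)
  2-simplices (20): (20 of them)

so the chain groups are C_0 ≅ Z^10, C_1 ≅ Z^30, C_2 ≅ Z^20.

∂_1: C_1 → C_0 is given by ∂[p,q] = [q] − [p].
This gives a 10×30 integer matrix of rank 9; reducing to Smith normal form yields diagonal entries (1,1,1,1,1,1,1,1,1).

Boundary ∂_2: C_2 → C_1 maps a triangle to the signed sum of its edges. For instance
  ∂[6,7,8] = [7,8] − [6,8] + [6,7],
  ∂[0,2,6] = [2,6] − [0,6] + [0,2].
The 30×20 boundary matrix has rank 20 and Smith normal form diag(1,1,1,1,1,1,1,1,1,1,1,1,1,1,1,1,1,1,1,2).

From H_k ≅ ker(∂_k) / im(∂_{k+1}) we obtain:

  H_0: rank C_0 − rank ∂_1 = 10 − 9 = 1, and the invariant factors of ∂_1 are all 1, so H_0 = Z.
  H_1: rank ker ∂_1 − rank ∂_2 = (30 − 9) − 20 = 1, and ∂_2 has invariant factor 2 > 1, so H_1 = Z ⊕ Z/2.
  H_2: rank ker ∂_2 − rank ∂_3 = (20 − 20) − 0 = 0, and there is no ∂_3, so H_2 = 0.

As a check, the Euler characteristic is 10 − 30 + 20 = 0, which agrees with 1 − 1 + 0 = 0.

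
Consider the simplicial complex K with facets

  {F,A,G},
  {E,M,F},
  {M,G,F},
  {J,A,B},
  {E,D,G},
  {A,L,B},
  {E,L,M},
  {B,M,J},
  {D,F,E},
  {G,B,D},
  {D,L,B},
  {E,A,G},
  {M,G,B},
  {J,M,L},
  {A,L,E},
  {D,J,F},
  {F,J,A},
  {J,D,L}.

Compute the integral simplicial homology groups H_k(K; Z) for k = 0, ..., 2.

Take the total order A < B < D < E < F < G < J < L < M on the vertex set. Then K (dimension 2) consists of the simplices:

  0-simplices (9): A, B, D, E, F, G, J, L, M
  1-simplices (27): AB, AE, AF, AG, AJ, AL, BD, BG, BJ, BL, BM, DE, DF, DG, DJ, DL, EF, EG, EL, EM, FG, FJ, FM, GM, JL, JM, LM
  2-simplices (18): ABJ, ABL, AEG, AEL, AFG, AFJ, BDG, BDL, BGM, BJM, DEF, DEG, DFJ, DJL, EFM, ELM, FGM, JLM

giving chain groups C_0 ≅ Z^9, C_1 ≅ Z^27, C_2 ≅ Z^18.

The boundary map ∂_1: C_1 → C_0 is given by ∂[p,q] = [q] − [p]. For instance
  ∂FM = M − F.
As a 9×27 matrix over Z this has rank 8, with invariant factors (1,1,1,1,1,1,1,1).

∂_2: C_2 → C_1 maps a triangle to the signed sum of its edges. For instance
  ∂BJM = JM − BM + BJ,
  ∂FGM = GM − FM + FG.
This gives a 27×18 integer matrix of rank 18; reducing to Smith normal form yields diagonal entries (1,1,1,1,1,1,1,1,1,1,1,1,1,1,1,1,1,2).

Reading off H_k = ker ∂_k / im ∂_{k+1}:

  H_0: rank C_0 − rank ∂_1 = 9 − 8 = 1, and the invariant factors of ∂_1 are all 1, so H_0 = Z.
  H_1: rank ker ∂_1 − rank ∂_2 = (27 − 8) − 18 = 1, and ∂_2 has invariant factor 2 > 1, so H_1 = Z ⊕ Z/2Z.
  H_2: rank ker ∂_2 − rank ∂_3 = (18 − 18) − 0 = 0, and there is no ∂_3, so H_2 = 0.

H_0 ≅ Z,  H_1 ≅ Z ⊕ Z/2Z,  H_2 = 0.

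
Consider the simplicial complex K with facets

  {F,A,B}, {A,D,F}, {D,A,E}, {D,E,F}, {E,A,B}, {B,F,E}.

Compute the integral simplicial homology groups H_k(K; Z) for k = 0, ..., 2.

We work with the vertex ordering A < B < D < E < F. The simplices of K, each written with vertices in increasing order, are:

  0-simplices (5): A, B, D, E, F
  1-simplices (9): AB, AD, AE, AF, BE, BF, DE, DF, EF
  2-simplices (6): ABE, ABF, ADE, ADF, BEF, DEF

giving chain groups C_0 ≅ Z^5, C_1 ≅ Z^9, C_2 ≅ Z^6.

The boundary map ∂_1: C_1 → C_0 maps an edge to its endpoints' difference, ∂[p,q] = q − p. For instance
  ∂AB = B − A.
This gives a 5×9 integer matrix of rank 4; reducing to Smith normal form yields diagonal entries (1,1,1,1).

The boundary map ∂_2: C_2 → C_1 maps a triangle to the signed sum of its edges. For instance
  ∂ADF = DF − AF + AD,
  ∂ABE = BE − AE + AB.
The 9×6 boundary matrix has rank 5 and Smith normal form diag(1,1,1,1,1).

Reading off H_k = ker ∂_k / im ∂_{k+1}:

  H_0: rank C_0 − rank ∂_1 = 5 − 4 = 1, and the invariant factors of ∂_1 are all 1, so H_0 = Z.
  H_1: rank ker ∂_1 − rank ∂_2 = (9 − 4) − 5 = 0, and the invariant factors of ∂_2 are all 1, so H_1 = 0.
  H_2: rank ker ∂_2 − rank ∂_3 = (6 − 5) − 0 = 1, and there is no ∂_3, so H_2 = Z.

H_0 = Z,  H_1 = 0,  H_2 = Z.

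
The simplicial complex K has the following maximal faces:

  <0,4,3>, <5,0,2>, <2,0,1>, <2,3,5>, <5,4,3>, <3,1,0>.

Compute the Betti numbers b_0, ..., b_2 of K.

We work with the vertex ordering 0 < 1 < 2 < 3 < 4 < 5. The simplices of K, each written with vertices in increasing order, are:

  0-simplices (6): [0], [1], [2], [3], [4], [5]
  1-simplices (12): [0,1], [0,2], [0,3], [0,4], [0,5], [1,2], [1,3], [2,3], [2,5], [3,4], [3,5], [4,5]
  2-simplices (6): [0,1,2], [0,1,3], [0,2,5], [0,3,4], [2,3,5], [3,4,5]

Hence C_0 ≅ Z^6, C_1 ≅ Z^12, C_2 ≅ Z^6.

The boundary map ∂_1: C_1 → C_0 sends each edge [p,q] (with p < q) to q − p.
This gives a 6×12 integer matrix of rank 5; reducing to Smith normal form yields diagonal entries (1,1,1,1,1).

The boundary map ∂_2: C_2 → C_1 sends each 2-simplex [p,q,r] to [q,r] − [p,r] + [p,q]. For instance
  ∂[0,1,2] = [1,2] − [0,2] + [0,1],
  ∂[0,2,5] = [2,5] − [0,5] + [0,2].
As a 12×6 matrix over Z this has rank 6, with invariant factors (1,1,1,1,1,1).

Computing H_k = (kernel of ∂_k) / (image of ∂_{k+1}):

  H_0: rank C_0 − rank ∂_1 = 6 − 5 = 1, and the invariant factors of ∂_1 are all 1, so H_0 = Z.
  H_1: rank ker ∂_1 − rank ∂_2 = (12 − 5) − 6 = 1, and the invariant factors of ∂_2 are all 1, so H_1 = Z.
  H_2: rank ker ∂_2 − rank ∂_3 = (6 − 6) − 0 = 0, and there is no ∂_3, so H_2 = 0.

Hence the Betti numbers are b_0 = 1, b_1 = 1, b_2 = 0.

b_0 = 1, b_1 = 1, b_2 = 0.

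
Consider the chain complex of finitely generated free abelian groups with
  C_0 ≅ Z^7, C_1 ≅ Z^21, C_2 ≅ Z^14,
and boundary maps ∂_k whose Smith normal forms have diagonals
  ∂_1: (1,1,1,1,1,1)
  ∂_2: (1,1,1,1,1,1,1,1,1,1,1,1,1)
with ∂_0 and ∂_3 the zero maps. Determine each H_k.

H_0 ≅ Z,  H_1 ≅ Z^2,  H_2 ≅ Z.

H_0: b_0 = 7 − 0 − 6 = 1; torsion from ∂_1 factors > 1: none. So H_0 ≅ Z.
H_1: b_1 = 21 − 6 − 13 = 2; torsion from ∂_2 factors > 1: none. So H_1 ≅ Z^2.
H_2: b_2 = 14 − 13 − 0 = 1; torsion from ∂_3 factors > 1: none. So H_2 ≅ Z.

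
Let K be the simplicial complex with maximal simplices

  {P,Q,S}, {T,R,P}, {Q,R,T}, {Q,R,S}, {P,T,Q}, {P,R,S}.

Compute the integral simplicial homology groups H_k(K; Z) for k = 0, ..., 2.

K has 5 vertices, 9 edges, 6 triangles.
rank ∂_0 = 0, rank ∂_1 = 4 ⇒ b_0 = 5 − 0 − 4 = 1; all invariant factors of ∂_1 are 1 so no torsion. So H_0 ≅ Z.
rank ∂_1 = 4, rank ∂_2 = 5 ⇒ b_1 = 9 − 4 − 5 = 0; all invariant factors of ∂_2 are 1 so no torsion. So H_1 ≅ 0.
rank ∂_2 = 5, rank ∂_3 = 0 ⇒ b_2 = 6 − 5 − 0 = 1. So H_2 ≅ Z.

H_0 ≅ Z,  H_1 = 0,  H_2 ≅ Z.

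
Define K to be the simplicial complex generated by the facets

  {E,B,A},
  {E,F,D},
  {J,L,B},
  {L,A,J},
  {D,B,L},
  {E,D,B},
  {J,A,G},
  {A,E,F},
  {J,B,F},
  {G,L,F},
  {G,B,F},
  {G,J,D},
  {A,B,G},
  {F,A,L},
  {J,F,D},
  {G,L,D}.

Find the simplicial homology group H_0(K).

H_0 = Z.

We work with the vertex ordering A < B < D < E < F < G < J < L. The simplices of K, each written with vertices in increasing order, are:

  0-simplices (8): A, B, D, E, F, G, J, L
  1-simplices (24): AB, AE, AF, AG, AJ, AL, BD, BE, BF, BG, BJ, BL, DE, DF, DG, DJ, DL, EF, FG, FJ, FL, GJ, GL, JL
  2-simplices (16): ABE, ABG, AEF, AFL, AGJ, AJL, BDE, BDL, BFG, BFJ, BJL, DEF, DFJ, DGJ, DGL, FGL

giving chain groups C_0 ≅ Z^8, C_1 ≅ Z^24, C_2 ≅ Z^16.

Boundary ∂_1: C_1 → C_0 sends each edge [p,q] (with p < q) to q − p. For instance
  ∂BL = L − B.
The resulting 8×24 matrix has rank 7, and its Smith normal form has invariant factors (1,1,1,1,1,1,1).

∂_2: C_2 → C_1 maps a triangle to the signed sum of its edges. For instance
  ∂ABG = BG − AG + AB,
  ∂AFL = FL − AL + AF.
This gives a 24×16 integer matrix of rank 15; reducing to Smith normal form yields diagonal entries (1,1,1,1,1,1,1,1,1,1,1,1,1,1,1).

Reading off H_k = ker ∂_k / im ∂_{k+1}:

  H_0: rank C_0 − rank ∂_1 = 8 − 7 = 1, and the invariant factors of ∂_1 are all 1, so H_0 ≅ Z.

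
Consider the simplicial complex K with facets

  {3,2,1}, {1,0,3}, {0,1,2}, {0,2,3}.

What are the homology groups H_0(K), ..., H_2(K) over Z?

H_0 = Z,  H_1 = 0,  H_2 = Z.

Take the total order 0 < 1 < 2 < 3 on the vertex set. Then K (dimension 2) consists of the simplices:

  0-simplices (4): [0], [1], [2], [3]
  1-simplices (6): [0,1], [0,2], [0,3], [1,2], [1,3], [2,3]
  2-simplices (4): [0,1,2], [0,1,3], [0,2,3], [1,2,3]

so the chain groups are C_0 ≅ Z^4, C_1 ≅ Z^6, C_2 ≅ Z^4.

∂_1: C_1 → C_0 is given by ∂[p,q] = [q] − [p]. For instance
  ∂[0,1] = [1] − [0].
The resulting 4×6 matrix has rank 3, and its Smith normal form has invariant factors (1,1,1).

∂_2: C_2 → C_1 maps a triangle to the signed sum of its edges. For instance
  ∂[0,1,3] = [1,3] − [0,3] + [0,1],
  ∂[0,2,3] = [2,3] − [0,3] + [0,2].
The 6×4 boundary matrix has rank 3 and Smith normal form diag(1,1,1).

Now H_k = ker ∂_k / im ∂_{k+1}, so:

  H_0: rank C_0 − rank ∂_1 = 4 − 3 = 1, and the invariant factors of ∂_1 are all 1, so H_0 = Z.
  H_1: rank ker ∂_1 − rank ∂_2 = (6 − 3) − 3 = 0, and the invariant factors of ∂_2 are all 1, so H_1 = 0.
  H_2: rank ker ∂_2 − rank ∂_3 = (4 − 3) − 0 = 1, and there is no ∂_3, so H_2 = Z.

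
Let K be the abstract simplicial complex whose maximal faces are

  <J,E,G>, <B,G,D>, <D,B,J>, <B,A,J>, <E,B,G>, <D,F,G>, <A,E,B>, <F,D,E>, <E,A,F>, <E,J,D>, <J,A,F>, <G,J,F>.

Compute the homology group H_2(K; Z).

H_2 = 0.

K has 7 vertices, 18 edges, 12 triangles.
rank ∂_2 = 12, rank ∂_3 = 0 ⇒ b_2 = 12 − 12 − 0 = 0. So H_2 = 0.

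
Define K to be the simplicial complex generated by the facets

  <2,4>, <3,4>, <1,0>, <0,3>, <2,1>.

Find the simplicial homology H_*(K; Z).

Fix the vertex order 0 < 1 < 2 < 3 < 4 and write every simplex with vertices in increasing order. Then dim K = 1 and the simplices of K are:

  0-simplices (5): [0], [1], [2], [3], [4]
  1-simplices (5): [0,1], [0,3], [1,2], [2,4], [3,4]

so the chain groups are C_0 ≅ Z^5, C_1 ≅ Z^5.

The boundary map ∂_1: C_1 → C_0 sends each edge [p,q] (with p < q) to q − p.
The resulting 5×5 matrix has rank 4, and its Smith normal form has invariant factors (1,1,1,1).

Now H_k = ker ∂_k / im ∂_{k+1}, so:

  H_0: rank C_0 − rank ∂_1 = 5 − 4 = 1, and the invariant factors of ∂_1 are all 1, so H_0 = Z.
  H_1: rank ker ∂_1 − rank ∂_2 = (5 − 4) − 0 = 1, and there is no ∂_2, so H_1 = Z.

(K is a triangulation of the circle S^1.)

H_0 ≅ Z,  H_1 ≅ Z.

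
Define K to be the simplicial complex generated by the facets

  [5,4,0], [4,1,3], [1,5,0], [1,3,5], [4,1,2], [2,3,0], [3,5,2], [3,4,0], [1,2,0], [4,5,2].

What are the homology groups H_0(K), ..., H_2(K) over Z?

K has 6 vertices, 15 edges, 10 triangles.
rank ∂_0 = 0, rank ∂_1 = 5 ⇒ b_0 = 6 − 0 − 5 = 1; all invariant factors of ∂_1 are 1 so no torsion. So H_0 = Z.
rank ∂_1 = 5, rank ∂_2 = 10 ⇒ b_1 = 15 − 5 − 10 = 0; ∂_2 has invariant factor(s) [2] giving torsion. So H_1 = Z/2.
rank ∂_2 = 10, rank ∂_3 = 0 ⇒ b_2 = 10 − 10 − 0 = 0. So H_2 = 0.

H_0 = Z,  H_1 = Z/2,  H_2 = 0.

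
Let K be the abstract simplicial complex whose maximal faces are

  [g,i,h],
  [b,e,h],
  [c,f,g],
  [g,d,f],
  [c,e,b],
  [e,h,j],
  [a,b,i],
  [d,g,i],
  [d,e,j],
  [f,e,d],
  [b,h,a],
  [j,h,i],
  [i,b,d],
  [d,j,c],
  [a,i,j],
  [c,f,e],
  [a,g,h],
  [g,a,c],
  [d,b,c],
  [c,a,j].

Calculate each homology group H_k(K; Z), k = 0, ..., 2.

H_0 ≅ Z,  H_1 ≅ Z ⊕ Z/2Z,  H_2 = 0.

We work with the vertex ordering a < b < c < d < e < f < g < h < i < j. The simplices of K, each written with vertices in increasing order, are:

  0-simplices (10): a, b, c, d, e, f, g, h, i, j
  1-simplices (30): ab, ac, ag, ah, ai, aj, bc, bd, be, bh, bi, cd, ce, cf, cg, cj, de, df, dg, di, dj, ef, eh, ej, fg, gh, gi, hi, hj, ij
  2-simplices (20): abh, abi, acg, acj, agh, aij, bcd, bce, bdi, beh, cdj, cef, cfg, def, dej, dfg, dgi, ehj, ghi, hij

so the chain groups are C_0 ≅ Z^10, C_1 ≅ Z^30, C_2 ≅ Z^20.

The boundary map ∂_1: C_1 → C_0 maps an edge to its endpoints' difference, ∂[p,q] = q − p. For instance
  ∂ag = g − a.
The resulting 10×30 matrix has rank 9, and its Smith normal form has invariant factors (1,1,1,1,1,1,1,1,1).

The boundary map ∂_2: C_2 → C_1 maps a triangle to the signed sum of its edges. For instance
  ∂abh = bh − ah + ab,
  ∂dej = ej − dj + de.
As a 30×20 matrix over Z this has rank 20, with invariant factors (1,1,1,1,1,1,1,1,1,1,1,1,1,1,1,1,1,1,1,2).

Reading off H_k = ker ∂_k / im ∂_{k+1}:

  H_0: rank C_0 − rank ∂_1 = 10 − 9 = 1, and the invariant factors of ∂_1 are all 1, so H_0 ≅ Z.
  H_1: rank ker ∂_1 − rank ∂_2 = (30 − 9) − 20 = 1, and ∂_2 has invariant factor 2 > 1, so H_1 ≅ Z ⊕ Z/2Z.
  H_2: rank ker ∂_2 − rank ∂_3 = (20 − 20) − 0 = 0, and there is no ∂_3, so H_2 ≅ 0.

(K is a triangulation of the Klein bottle.)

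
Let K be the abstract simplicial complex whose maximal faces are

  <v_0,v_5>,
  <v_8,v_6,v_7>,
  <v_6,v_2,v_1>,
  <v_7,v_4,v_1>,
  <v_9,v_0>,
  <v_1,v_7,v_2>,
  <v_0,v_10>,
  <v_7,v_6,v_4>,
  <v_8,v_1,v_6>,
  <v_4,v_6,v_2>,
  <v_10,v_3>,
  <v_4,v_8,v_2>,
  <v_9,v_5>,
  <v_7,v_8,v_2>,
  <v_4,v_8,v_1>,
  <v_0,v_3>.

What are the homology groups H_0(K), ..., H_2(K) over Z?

H_0 = Z^2,  H_1 = Z^2 ⊕ Z_2,  H_2 = 0.

We work with the vertex ordering v_0 < v_1 < v_2 < v_3 < v_4 < v_5 < v_6 < v_7 < v_8 < v_9 < v_10. The simplices of K, each written with vertices in increasing order, are:

  0-simplices (11): [v_0], [v_1], [v_2], [v_3], [v_4], [v_5], [v_6], [v_7], [v_8], [v_9], [v_10]
  1-simplices (21): (21 of them)
  2-simplices (10): [v_1,v_2,v_6], [v_1,v_2,v_7], [v_1,v_4,v_7], [v_1,v_4,v_8], [v_1,v_6,v_8], [v_2,v_4,v_6], [v_2,v_4,v_8], [v_2,v_7,v_8], [v_4,v_6,v_7], [v_6,v_7,v_8]

Hence C_0 ≅ Z^11, C_1 ≅ Z^21, C_2 ≅ Z^10.

The boundary map ∂_1: C_1 → C_0 maps an edge to its endpoints' difference, ∂[p,q] = q − p. For instance
  ∂[v_0,v_5] = [v_5] − [v_0].
The resulting 11×21 matrix has rank 9, and its Smith normal form has invariant factors (1,1,1,1,1,1,1,1,1).

∂_2: C_2 → C_1 maps a triangle to the signed sum of its edges. For instance
  ∂[v_2,v_7,v_8] = [v_7,v_8] − [v_2,v_8] + [v_2,v_7],
  ∂[v_6,v_7,v_8] = [v_7,v_8] − [v_6,v_8] + [v_6,v_7].
This gives a 21×10 integer matrix of rank 10; reducing to Smith normal form yields diagonal entries (1,1,1,1,1,1,1,1,1,2).

Reading off H_k = ker ∂_k / im ∂_{k+1}:

  H_0: rank C_0 − rank ∂_1 = 11 − 9 = 2, and the invariant factors of ∂_1 are all 1, so H_0 ≅ Z^2.
  H_1: rank ker ∂_1 − rank ∂_2 = (21 − 9) − 10 = 2, and ∂_2 has invariant factor 2 > 1, so H_1 ≅ Z^2 ⊕ Z_2.
  H_2: rank ker ∂_2 − rank ∂_3 = (10 − 10) − 0 = 0, and there is no ∂_3, so H_2 ≅ 0.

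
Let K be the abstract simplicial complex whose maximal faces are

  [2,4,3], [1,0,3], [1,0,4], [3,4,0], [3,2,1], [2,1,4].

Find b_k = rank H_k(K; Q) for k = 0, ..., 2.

b_0 = 1, b_1 = 0, b_2 = 1.

K has 5 vertices, 9 edges, 6 triangles.
rank ∂_0 = 0, rank ∂_1 = 4 ⇒ b_0 = 5 − 0 − 4 = 1; all invariant factors of ∂_1 are 1 so no torsion. So H_0 ≅ Z.
rank ∂_1 = 4, rank ∂_2 = 5 ⇒ b_1 = 9 − 4 − 5 = 0; all invariant factors of ∂_2 are 1 so no torsion. So H_1 ≅ 0.
rank ∂_2 = 5, rank ∂_3 = 0 ⇒ b_2 = 6 − 5 − 0 = 1. So H_2 ≅ Z.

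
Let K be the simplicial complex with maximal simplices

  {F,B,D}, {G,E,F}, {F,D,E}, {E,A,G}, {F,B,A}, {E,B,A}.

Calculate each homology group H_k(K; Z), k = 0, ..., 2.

K has 6 vertices, 12 edges, 6 triangles.
rank ∂_0 = 0, rank ∂_1 = 5 ⇒ b_0 = 6 − 0 − 5 = 1; all invariant factors of ∂_1 are 1 so no torsion. So H_0 = Z.
rank ∂_1 = 5, rank ∂_2 = 6 ⇒ b_1 = 12 − 5 − 6 = 1; all invariant factors of ∂_2 are 1 so no torsion. So H_1 = Z.
rank ∂_2 = 6, rank ∂_3 = 0 ⇒ b_2 = 6 − 6 − 0 = 0. So H_2 = 0.

H_0 = Z,  H_1 = Z,  H_2 = 0.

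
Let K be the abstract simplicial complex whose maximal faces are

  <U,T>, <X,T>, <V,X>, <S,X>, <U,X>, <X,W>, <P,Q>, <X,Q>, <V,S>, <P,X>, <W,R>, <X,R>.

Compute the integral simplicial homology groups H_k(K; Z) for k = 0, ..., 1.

H_0 = Z,  H_1 = Z^4.

Take the total order P < Q < R < S < T < U < V < W < X on the vertex set. Then K (dimension 1) consists of the simplices:

  0-simplices (9): P, Q, R, S, T, U, V, W, X
  1-simplices (12): PQ, PX, QX, RW, RX, SV, SX, TU, TX, UX, VX, WX

so the chain groups are C_0 ≅ Z^9, C_1 ≅ Z^12.

Boundary ∂_1: C_1 → C_0 maps an edge to its endpoints' difference, ∂[p,q] = q − p.
This gives a 9×12 integer matrix of rank 8; reducing to Smith normal form yields diagonal entries (1,1,1,1,1,1,1,1).

From H_k ≅ ker(∂_k) / im(∂_{k+1}) we obtain:

  H_0: rank C_0 − rank ∂_1 = 9 − 8 = 1, and the invariant factors of ∂_1 are all 1, so H_0 = Z.
  H_1: rank ker ∂_1 − rank ∂_2 = (12 − 8) − 0 = 4, and there is no ∂_2, so H_1 = Z^4.

(K is a triangulation of a wedge of 4 circles.)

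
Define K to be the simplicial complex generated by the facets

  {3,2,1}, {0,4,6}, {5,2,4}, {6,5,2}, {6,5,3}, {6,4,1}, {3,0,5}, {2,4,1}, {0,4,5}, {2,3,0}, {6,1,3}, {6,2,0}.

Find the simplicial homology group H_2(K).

K has 7 vertices, 18 edges, 12 triangles.
rank ∂_2 = 12, rank ∂_3 = 0 ⇒ b_2 = 12 − 12 − 0 = 0. So H_2 = 0.

H_2 ≅ 0.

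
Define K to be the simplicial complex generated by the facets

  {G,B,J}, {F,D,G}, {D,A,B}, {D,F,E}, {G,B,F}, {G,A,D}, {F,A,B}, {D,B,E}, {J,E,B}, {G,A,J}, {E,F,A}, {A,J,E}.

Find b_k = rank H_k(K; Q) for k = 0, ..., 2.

b_0 = 1, b_1 = 0, b_2 = 0.

Take the total order A < B < D < E < F < G < J on the vertex set. Then K (dimension 2) consists of the simplices:

  0-simplices (7): A, B, D, E, F, G, J
  1-simplices (18): AB, AD, AE, AF, AG, AJ, BD, BE, BF, BG, BJ, DE, DF, DG, EF, EJ, FG, GJ
  2-simplices (12): ABD, ABF, ADG, AEF, AEJ, AGJ, BDE, BEJ, BFG, BGJ, DEF, DFG

giving chain groups C_0 ≅ Z^7, C_1 ≅ Z^18, C_2 ≅ Z^12.

∂_1: C_1 → C_0 sends each edge [p,q] (with p < q) to q − p.
The resulting 7×18 matrix has rank 6, and its Smith normal form has invariant factors (1,1,1,1,1,1).

The boundary map ∂_2: C_2 → C_1 acts by ∂[p,q,r] = [q,r] − [p,r] + [p,q]. For instance
  ∂ABF = BF − AF + AB,
  ∂AEF = EF − AF + AE.
The resulting 18×12 matrix has rank 12, and its Smith normal form has invariant factors (1,1,1,1,1,1,1,1,1,1,1,2).

Now H_k = ker ∂_k / im ∂_{k+1}, so:

  H_0: rank C_0 − rank ∂_1 = 7 − 6 = 1, and the invariant factors of ∂_1 are all 1, so H_0 ≅ Z.
  H_1: rank ker ∂_1 − rank ∂_2 = (18 − 6) − 12 = 0, and ∂_2 has invariant factor 2 > 1, so H_1 ≅ Z_2.
  H_2: rank ker ∂_2 − rank ∂_3 = (12 − 12) − 0 = 0, and there is no ∂_3, so H_2 ≅ 0.

As a check, the Euler characteristic is 7 − 18 + 12 = 1, which agrees with 1 − 0 + 0 = 1.

Hence the Betti numbers are b_0 = 1, b_1 = 0, b_2 = 0.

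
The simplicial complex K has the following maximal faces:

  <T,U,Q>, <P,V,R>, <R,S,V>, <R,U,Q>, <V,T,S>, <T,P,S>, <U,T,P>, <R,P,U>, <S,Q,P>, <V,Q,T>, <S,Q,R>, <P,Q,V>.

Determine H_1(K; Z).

H_1 ≅ Z/2Z.

Take the total order P < Q < R < S < T < U < V on the vertex set. Then K (dimension 2) consists of the simplices:

  0-simplices (7): P, Q, R, S, T, U, V
  1-simplices (18): PQ, PR, PS, PT, PU, PV, QR, QS, QT, QU, QV, RS, RU, RV, ST, SV, TU, TV
  2-simplices (12): PQS, PQV, PRU, PRV, PST, PTU, QRS, QRU, QTU, QTV, RSV, STV

giving chain groups C_0 ≅ Z^7, C_1 ≅ Z^18, C_2 ≅ Z^12.

Boundary ∂_1: C_1 → C_0 is given by ∂[p,q] = [q] − [p]. For instance
  ∂SV = V − S.
The resulting 7×18 matrix has rank 6, and its Smith normal form has invariant factors (1,1,1,1,1,1).

Boundary ∂_2: C_2 → C_1 acts by ∂[p,q,r] = [q,r] − [p,r] + [p,q]. For instance
  ∂PST = ST − PT + PS,
  ∂QRS = RS − QS + QR.
The resulting 18×12 matrix has rank 12, and its Smith normal form has invariant factors (1,1,1,1,1,1,1,1,1,1,1,2).

Now H_k = ker ∂_k / im ∂_{k+1}, so:

  H_1: rank ker ∂_1 − rank ∂_2 = (18 − 6) − 12 = 0, and ∂_2 has invariant factor 2 > 1, so H_1 = Z/2Z.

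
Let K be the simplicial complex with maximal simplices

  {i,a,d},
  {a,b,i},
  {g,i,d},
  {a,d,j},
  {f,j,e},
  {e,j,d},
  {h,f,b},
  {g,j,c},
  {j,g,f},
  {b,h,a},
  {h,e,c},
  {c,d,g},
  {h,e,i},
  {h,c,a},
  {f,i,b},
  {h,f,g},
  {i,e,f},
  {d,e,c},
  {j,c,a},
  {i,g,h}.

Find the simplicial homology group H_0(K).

K has 10 vertices, 30 edges, 20 triangles.
rank ∂_0 = 0, rank ∂_1 = 9 ⇒ b_0 = 10 − 0 − 9 = 1; all invariant factors of ∂_1 are 1 so no torsion. So H_0 ≅ Z.

H_0 ≅ Z.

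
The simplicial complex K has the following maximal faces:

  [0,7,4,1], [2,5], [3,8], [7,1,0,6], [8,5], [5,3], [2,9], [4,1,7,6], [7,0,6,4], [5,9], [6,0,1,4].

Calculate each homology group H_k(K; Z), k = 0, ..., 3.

H_0 = Z^2,  H_1 = Z^2,  H_2 = 0,  H_3 = Z.

Fix the vertex order 0 < 1 < 2 < 3 < 4 < 5 < 6 < 7 < 8 < 9 and write every simplex with vertices in increasing order. Then dim K = 3 and the simplices of K are:

  0-simplices (10): [0], [1], [2], [3], [4], [5], [6], [7], [8], [9]
  1-simplices (16): [0,1], [0,4], [0,6], [0,7], [1,4], [1,6], [1,7], [2,5], [2,9], [3,5], [3,8], [4,6], [4,7], [5,8], [5,9], [6,7]
  2-simplices (10): [0,1,4], [0,1,6], [0,1,7], [0,4,6], [0,4,7], [0,6,7], [1,4,6], [1,4,7], [1,6,7], [4,6,7]
  3-simplices (5): [0,1,4,6], [0,1,4,7], [0,1,6,7], [0,4,6,7], [1,4,6,7]

Hence C_0 ≅ Z^10, C_1 ≅ Z^16, C_2 ≅ Z^10, C_3 ≅ Z^5.

The boundary map ∂_1: C_1 → C_0 maps an edge to its endpoints' difference, ∂[p,q] = q − p. For instance
  ∂[6,7] = [7] − [6].
The 10×16 boundary matrix has rank 8 and Smith normal form diag(1,1,1,1,1,1,1,1).

Boundary ∂_2: C_2 → C_1 sends each 2-simplex [p,q,r] to [q,r] − [p,r] + [p,q]. For instance
  ∂[0,4,6] = [4,6] − [0,6] + [0,4],
  ∂[0,4,7] = [4,7] − [0,7] + [0,4].
As a 16×10 matrix over Z this has rank 6, with invariant factors (1,1,1,1,1,1).

∂_3: C_3 → C_2 sends each 3-simplex σ to the alternating sum Σ_i (−1)^i (σ with its i-th vertex removed). For instance
  ∂[0,1,4,7] = [1,4,7] − [0,4,7] + [0,1,7] − [0,1,4],
  ∂[1,4,6,7] = [4,6,7] − [1,6,7] + [1,4,7] − [1,4,6].
The 10×5 boundary matrix has rank 4 and Smith normal form diag(1,1,1,1).

Now H_k = ker ∂_k / im ∂_{k+1}, so:

  H_0: rank C_0 − rank ∂_1 = 10 − 8 = 2, and the invariant factors of ∂_1 are all 1, so H_0 ≅ Z^2.
  H_1: rank ker ∂_1 − rank ∂_2 = (16 − 8) − 6 = 2, and the invariant factors of ∂_2 are all 1, so H_1 ≅ Z^2.
  H_2: rank ker ∂_2 − rank ∂_3 = (10 − 6) − 4 = 0, and the invariant factors of ∂_3 are all 1, so H_2 ≅ 0.
  H_3: rank ker ∂_3 − rank ∂_4 = (5 − 4) − 0 = 1, and there is no ∂_4, so H_3 ≅ Z.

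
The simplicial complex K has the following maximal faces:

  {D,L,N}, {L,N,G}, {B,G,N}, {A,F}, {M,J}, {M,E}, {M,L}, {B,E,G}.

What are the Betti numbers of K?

Order the vertices as A < B < D < E < F < G < J < L < M < N. Listing each simplex with vertices in this order, K has dimension 2 with simplices:

  0-simplices (10): A, B, D, E, F, G, J, L, M, N
  1-simplices (13): AF, BE, BG, BN, DL, DN, EG, EM, GL, GN, JM, LM, LN
  2-simplices (4): BEG, BGN, DLN, GLN

Hence C_0 ≅ Z^10, C_1 ≅ Z^13, C_2 ≅ Z^4.

Boundary ∂_1: C_1 → C_0 maps an edge to its endpoints' difference, ∂[p,q] = q − p. For instance
  ∂DN = N − D.
As a 10×13 matrix over Z this has rank 8, with invariant factors (1,1,1,1,1,1,1,1).

∂_2: C_2 → C_1 maps a triangle to the signed sum of its edges. For instance
  ∂BGN = GN − BN + BG,
  ∂GLN = LN − GN + GL.
The 13×4 boundary matrix has rank 4 and Smith normal form diag(1,1,1,1).

Computing H_k = (kernel of ∂_k) / (image of ∂_{k+1}):

  H_0: rank C_0 − rank ∂_1 = 10 − 8 = 2, and the invariant factors of ∂_1 are all 1, so H_0 ≅ Z^2.
  H_1: rank ker ∂_1 − rank ∂_2 = (13 − 8) − 4 = 1, and the invariant factors of ∂_2 are all 1, so H_1 ≅ Z.
  H_2: rank ker ∂_2 − rank ∂_3 = (4 − 4) − 0 = 0, and there is no ∂_3, so H_2 ≅ 0.

Hence the Betti numbers are b_0 = 2, b_1 = 1, b_2 = 0.

b_0 = 2, b_1 = 1, b_2 = 0.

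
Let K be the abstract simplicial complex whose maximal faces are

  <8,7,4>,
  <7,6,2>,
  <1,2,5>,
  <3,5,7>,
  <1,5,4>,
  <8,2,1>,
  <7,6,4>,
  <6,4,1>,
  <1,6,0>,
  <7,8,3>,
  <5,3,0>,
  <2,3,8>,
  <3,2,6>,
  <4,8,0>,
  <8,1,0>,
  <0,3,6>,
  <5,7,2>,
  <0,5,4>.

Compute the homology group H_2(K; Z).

Take the total order 0 < 1 < 2 < 3 < 4 < 5 < 6 < 7 < 8 on the vertex set. Then K (dimension 2) consists of the simplices:

  0-simplices (9): [0], [1], [2], [3], [4], [5], [6], [7], [8]
  1-simplices (27): (27 of them)
  2-simplices (18): [0,1,6], [0,1,8], [0,3,5], [0,3,6], [0,4,5], [0,4,8], [1,2,5], [1,2,8], [1,4,5], [1,4,6], [2,3,6], [2,3,8], [2,5,7], [2,6,7], [3,5,7], [3,7,8], [4,6,7], [4,7,8]

so the chain groups are C_0 ≅ Z^9, C_1 ≅ Z^27, C_2 ≅ Z^18.

∂_1: C_1 → C_0 is given by ∂[p,q] = [q] − [p]. For instance
  ∂[4,8] = [8] − [4].
The resulting 9×27 matrix has rank 8, and its Smith normal form has invariant factors (1,1,1,1,1,1,1,1).

∂_2: C_2 → C_1 sends each 2-simplex [p,q,r] to [q,r] − [p,r] + [p,q]. For instance
  ∂[2,5,7] = [5,7] − [2,7] + [2,5],
  ∂[4,7,8] = [7,8] − [4,8] + [4,7].
The resulting 27×18 matrix has rank 18, and its Smith normal form has invariant factors (1,1,1,1,1,1,1,1,1,1,1,1,1,1,1,1,1,2).

Now H_k = ker ∂_k / im ∂_{k+1}, so:

  H_2: rank ker ∂_2 − rank ∂_3 = (18 − 18) − 0 = 0, and there is no ∂_3, so H_2 ≅ 0.

H_2 = 0.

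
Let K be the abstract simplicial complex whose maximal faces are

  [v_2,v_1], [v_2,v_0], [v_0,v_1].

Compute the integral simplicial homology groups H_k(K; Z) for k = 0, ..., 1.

H_0 ≅ Z,  H_1 ≅ Z.

Fix the vertex order v_0 < v_1 < v_2 and write every simplex with vertices in increasing order. Then dim K = 1 and the simplices of K are:

  0-simplices (3): [v_0], [v_1], [v_2]
  1-simplices (3): [v_0,v_1], [v_0,v_2], [v_1,v_2]

so the chain groups are C_0 ≅ Z^3, C_1 ≅ Z^3.

∂_1: C_1 → C_0 is given by ∂[p,q] = [q] − [p].
As a 3×3 matrix over Z this has rank 2, with invariant factors (1,1).

From H_k ≅ ker(∂_k) / im(∂_{k+1}) we obtain:

  H_0: rank C_0 − rank ∂_1 = 3 − 2 = 1, and the invariant factors of ∂_1 are all 1, so H_0 = Z.
  H_1: rank ker ∂_1 − rank ∂_2 = (3 − 2) − 0 = 1, and there is no ∂_2, so H_1 = Z.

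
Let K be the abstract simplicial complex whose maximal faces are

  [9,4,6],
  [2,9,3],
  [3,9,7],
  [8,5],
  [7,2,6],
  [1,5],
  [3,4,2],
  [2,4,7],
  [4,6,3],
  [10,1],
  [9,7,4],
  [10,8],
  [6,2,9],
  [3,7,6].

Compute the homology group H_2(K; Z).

H_2 ≅ 0.

Fix the vertex order 1 < 2 < 3 < 4 < 5 < 6 < 7 < 8 < 9 < 10 and write every simplex with vertices in increasing order. Then dim K = 2 and the simplices of K are:

  0-simplices (10): [1], [2], [3], [4], [5], [6], [7], [8], [9], [10]
  1-simplices (19): [1,5], [1,10], [2,3], [2,4], [2,6], [2,7], [2,9], [3,4], [3,6], [3,7], [3,9], [4,6], [4,7], [4,9], [5,8], [6,7], [6,9], [7,9], [8,10]
  2-simplices (10): [2,3,4], [2,3,9], [2,4,7], [2,6,7], [2,6,9], [3,4,6], [3,6,7], [3,7,9], [4,6,9], [4,7,9]

Hence C_0 ≅ Z^10, C_1 ≅ Z^19, C_2 ≅ Z^10.

∂_1: C_1 → C_0 maps an edge to its endpoints' difference, ∂[p,q] = q − p. For instance
  ∂[5,8] = [8] − [5].
The 10×19 boundary matrix has rank 8 and Smith normal form diag(1,1,1,1,1,1,1,1).

Boundary ∂_2: C_2 → C_1 acts by ∂[p,q,r] = [q,r] − [p,r] + [p,q]. For instance
  ∂[2,6,7] = [6,7] − [2,7] + [2,6],
  ∂[3,4,6] = [4,6] − [3,6] + [3,4].
This gives a 19×10 integer matrix of rank 10; reducing to Smith normal form yields diagonal entries (1,1,1,1,1,1,1,1,1,2).

Reading off H_k = ker ∂_k / im ∂_{k+1}:

  H_2: rank ker ∂_2 − rank ∂_3 = (10 − 10) − 0 = 0, and there is no ∂_3, so H_2 ≅ 0.

(K is a triangulation of the disjoint union of the real projective plane RP^2 and the circle S^1.)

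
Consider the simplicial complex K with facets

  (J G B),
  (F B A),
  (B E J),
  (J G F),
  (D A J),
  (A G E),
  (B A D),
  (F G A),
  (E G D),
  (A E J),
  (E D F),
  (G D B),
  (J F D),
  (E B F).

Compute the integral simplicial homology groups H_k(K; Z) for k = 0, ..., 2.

We work with the vertex ordering A < B < D < E < F < G < J. The simplices of K, each written with vertices in increasing order, are:

  0-simplices (7): A, B, D, E, F, G, J
  1-simplices (21): AB, AD, AE, AF, AG, AJ, BD, BE, BF, BG, BJ, DE, DF, DG, DJ, EF, EG, EJ, FG, FJ, GJ
  2-simplices (14): ABD, ABF, ADJ, AEG, AEJ, AFG, BDG, BEF, BEJ, BGJ, DEF, DEG, DFJ, FGJ

giving chain groups C_0 ≅ Z^7, C_1 ≅ Z^21, C_2 ≅ Z^14.

The boundary map ∂_1: C_1 → C_0 sends each edge [p,q] (with p < q) to q − p. For instance
  ∂AG = G − A.
This gives a 7×21 integer matrix of rank 6; reducing to Smith normal form yields diagonal entries (1,1,1,1,1,1).

∂_2: C_2 → C_1 acts by ∂[p,q,r] = [q,r] − [p,r] + [p,q]. For instance
  ∂DEG = EG − DG + DE,
  ∂FGJ = GJ − FJ + FG.
As a 21×14 matrix over Z this has rank 13, with invariant factors (1,1,1,1,1,1,1,1,1,1,1,1,1).

Now H_k = ker ∂_k / im ∂_{k+1}, so:

  H_0: rank C_0 − rank ∂_1 = 7 − 6 = 1, and the invariant factors of ∂_1 are all 1, so H_0 = Z.
  H_1: rank ker ∂_1 − rank ∂_2 = (21 − 6) − 13 = 2, and the invariant factors of ∂_2 are all 1, so H_1 = Z^2.
  H_2: rank ker ∂_2 − rank ∂_3 = (14 − 13) − 0 = 1, and there is no ∂_3, so H_2 = Z.

(K is a triangulation of the torus T^2.)

H_0 ≅ Z,  H_1 ≅ Z^2,  H_2 ≅ Z.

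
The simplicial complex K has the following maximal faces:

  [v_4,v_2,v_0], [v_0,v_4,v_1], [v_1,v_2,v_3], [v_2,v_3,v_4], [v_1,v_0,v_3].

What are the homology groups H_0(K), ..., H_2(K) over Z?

H_0 = Z,  H_1 = Z,  H_2 = 0.

K has 5 vertices, 10 edges, 5 triangles.
rank ∂_0 = 0, rank ∂_1 = 4 ⇒ b_0 = 5 − 0 − 4 = 1; all invariant factors of ∂_1 are 1 so no torsion. So H_0 = Z.
rank ∂_1 = 4, rank ∂_2 = 5 ⇒ b_1 = 10 − 4 − 5 = 1; all invariant factors of ∂_2 are 1 so no torsion. So H_1 = Z.
rank ∂_2 = 5, rank ∂_3 = 0 ⇒ b_2 = 5 − 5 − 0 = 0. So H_2 = 0.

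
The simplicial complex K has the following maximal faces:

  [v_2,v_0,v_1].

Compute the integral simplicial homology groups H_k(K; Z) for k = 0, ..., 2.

Fix the vertex order v_0 < v_1 < v_2 and write every simplex with vertices in increasing order. Then dim K = 2 and the simplices of K are:

  0-simplices (3): [v_0], [v_1], [v_2]
  1-simplices (3): [v_0,v_1], [v_0,v_2], [v_1,v_2]
  2-simplices (1): [v_0,v_1,v_2]

giving chain groups C_0 ≅ Z^3, C_1 ≅ Z^3, C_2 ≅ Z^1.

Boundary ∂_1: C_1 → C_0 is given by ∂[p,q] = [q] − [p]. For instance
  ∂[v_0,v_2] = [v_2] − [v_0].
The resulting 3×3 matrix has rank 2, and its Smith normal form has invariant factors (1,1).

Boundary ∂_2: C_2 → C_1 sends each 2-simplex [p,q,r] to [q,r] − [p,r] + [p,q]. For instance
  ∂[v_0,v_1,v_2] = [v_1,v_2] − [v_0,v_2] + [v_0,v_1].
As a 3×1 matrix over Z this has rank 1, with invariant factors (1).

From H_k ≅ ker(∂_k) / im(∂_{k+1}) we obtain:

  H_0: rank C_0 − rank ∂_1 = 3 − 2 = 1, and the invariant factors of ∂_1 are all 1, so H_0 = Z.
  H_1: rank ker ∂_1 − rank ∂_2 = (3 − 2) − 1 = 0, and the invariant factors of ∂_2 are all 1, so H_1 = 0.
  H_2: rank ker ∂_2 − rank ∂_3 = (1 − 1) − 0 = 0, and there is no ∂_3, so H_2 = 0.

As a check, the Euler characteristic is 3 − 3 + 1 = 1, which agrees with 1 − 0 + 0 = 1.

H_0 = Z,  H_1 = 0,  H_2 = 0.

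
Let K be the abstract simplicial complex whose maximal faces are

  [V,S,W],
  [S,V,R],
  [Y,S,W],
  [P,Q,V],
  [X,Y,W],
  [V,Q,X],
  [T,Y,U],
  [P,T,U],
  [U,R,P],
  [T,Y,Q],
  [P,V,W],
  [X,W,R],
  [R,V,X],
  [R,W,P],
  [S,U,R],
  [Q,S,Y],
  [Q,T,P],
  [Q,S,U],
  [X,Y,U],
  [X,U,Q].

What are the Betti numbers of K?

K has 10 vertices, 30 edges, 20 triangles.
rank ∂_0 = 0, rank ∂_1 = 9 ⇒ b_0 = 10 − 0 − 9 = 1; all invariant factors of ∂_1 are 1 so no torsion. So H_0 ≅ Z.
rank ∂_1 = 9, rank ∂_2 = 20 ⇒ b_1 = 30 − 9 − 20 = 1; ∂_2 has invariant factor(s) [2] giving torsion. So H_1 ≅ Z × Z/2.
rank ∂_2 = 20, rank ∂_3 = 0 ⇒ b_2 = 20 − 20 − 0 = 0. So H_2 ≅ 0.

b_0 = 1, b_1 = 1, b_2 = 0.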